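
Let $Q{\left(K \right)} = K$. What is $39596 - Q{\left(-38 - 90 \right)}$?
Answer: $39724$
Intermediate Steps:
$39596 - Q{\left(-38 - 90 \right)} = 39596 - \left(-38 - 90\right) = 39596 - -128 = 39596 + 128 = 39724$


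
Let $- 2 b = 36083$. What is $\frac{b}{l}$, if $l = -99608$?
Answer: $\frac{36083}{199216} \approx 0.18112$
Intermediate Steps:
$b = - \frac{36083}{2}$ ($b = \left(- \frac{1}{2}\right) 36083 = - \frac{36083}{2} \approx -18042.0$)
$\frac{b}{l} = - \frac{36083}{2 \left(-99608\right)} = \left(- \frac{36083}{2}\right) \left(- \frac{1}{99608}\right) = \frac{36083}{199216}$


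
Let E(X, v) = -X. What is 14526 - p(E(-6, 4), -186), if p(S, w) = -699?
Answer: 15225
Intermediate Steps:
14526 - p(E(-6, 4), -186) = 14526 - 1*(-699) = 14526 + 699 = 15225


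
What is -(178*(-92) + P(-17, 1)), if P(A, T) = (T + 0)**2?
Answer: 16375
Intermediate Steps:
P(A, T) = T**2
-(178*(-92) + P(-17, 1)) = -(178*(-92) + 1**2) = -(-16376 + 1) = -1*(-16375) = 16375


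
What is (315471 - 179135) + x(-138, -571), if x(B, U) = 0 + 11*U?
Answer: 130055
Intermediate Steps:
x(B, U) = 11*U
(315471 - 179135) + x(-138, -571) = (315471 - 179135) + 11*(-571) = 136336 - 6281 = 130055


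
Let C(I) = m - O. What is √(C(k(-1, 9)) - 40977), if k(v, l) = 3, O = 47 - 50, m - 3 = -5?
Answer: 4*I*√2561 ≈ 202.43*I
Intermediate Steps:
m = -2 (m = 3 - 5 = -2)
O = -3
C(I) = 1 (C(I) = -2 - 1*(-3) = -2 + 3 = 1)
√(C(k(-1, 9)) - 40977) = √(1 - 40977) = √(-40976) = 4*I*√2561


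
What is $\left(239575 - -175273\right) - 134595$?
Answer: $280253$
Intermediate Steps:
$\left(239575 - -175273\right) - 134595 = \left(239575 + 175273\right) - 134595 = 414848 - 134595 = 280253$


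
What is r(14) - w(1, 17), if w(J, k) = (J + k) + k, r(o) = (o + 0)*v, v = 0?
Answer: -35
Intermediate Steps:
r(o) = 0 (r(o) = (o + 0)*0 = o*0 = 0)
w(J, k) = J + 2*k
r(14) - w(1, 17) = 0 - (1 + 2*17) = 0 - (1 + 34) = 0 - 1*35 = 0 - 35 = -35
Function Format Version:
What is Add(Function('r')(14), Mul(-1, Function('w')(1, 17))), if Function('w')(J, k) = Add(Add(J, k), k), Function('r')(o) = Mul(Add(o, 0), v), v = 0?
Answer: -35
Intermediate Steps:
Function('r')(o) = 0 (Function('r')(o) = Mul(Add(o, 0), 0) = Mul(o, 0) = 0)
Function('w')(J, k) = Add(J, Mul(2, k))
Add(Function('r')(14), Mul(-1, Function('w')(1, 17))) = Add(0, Mul(-1, Add(1, Mul(2, 17)))) = Add(0, Mul(-1, Add(1, 34))) = Add(0, Mul(-1, 35)) = Add(0, -35) = -35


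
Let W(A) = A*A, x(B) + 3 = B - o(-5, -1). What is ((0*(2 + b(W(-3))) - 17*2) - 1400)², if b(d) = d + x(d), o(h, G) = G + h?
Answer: 2056356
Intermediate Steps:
x(B) = 3 + B (x(B) = -3 + (B - (-1 - 5)) = -3 + (B - 1*(-6)) = -3 + (B + 6) = -3 + (6 + B) = 3 + B)
W(A) = A²
b(d) = 3 + 2*d (b(d) = d + (3 + d) = 3 + 2*d)
((0*(2 + b(W(-3))) - 17*2) - 1400)² = ((0*(2 + (3 + 2*(-3)²)) - 17*2) - 1400)² = ((0*(2 + (3 + 2*9)) - 34) - 1400)² = ((0*(2 + (3 + 18)) - 34) - 1400)² = ((0*(2 + 21) - 34) - 1400)² = ((0*23 - 34) - 1400)² = ((0 - 34) - 1400)² = (-34 - 1400)² = (-1434)² = 2056356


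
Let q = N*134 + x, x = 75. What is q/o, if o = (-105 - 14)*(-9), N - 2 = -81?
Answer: -10511/1071 ≈ -9.8142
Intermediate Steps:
N = -79 (N = 2 - 81 = -79)
q = -10511 (q = -79*134 + 75 = -10586 + 75 = -10511)
o = 1071 (o = -119*(-9) = 1071)
q/o = -10511/1071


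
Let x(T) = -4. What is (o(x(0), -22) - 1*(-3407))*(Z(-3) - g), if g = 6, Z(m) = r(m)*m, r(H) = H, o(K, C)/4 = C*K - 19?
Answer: 11049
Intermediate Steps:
o(K, C) = -76 + 4*C*K (o(K, C) = 4*(C*K - 19) = 4*(-19 + C*K) = -76 + 4*C*K)
Z(m) = m² (Z(m) = m*m = m²)
(o(x(0), -22) - 1*(-3407))*(Z(-3) - g) = ((-76 + 4*(-22)*(-4)) - 1*(-3407))*((-3)² - 1*6) = ((-76 + 352) + 3407)*(9 - 6) = (276 + 3407)*3 = 3683*3 = 11049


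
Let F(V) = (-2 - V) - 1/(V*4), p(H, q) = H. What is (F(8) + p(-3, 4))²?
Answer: 173889/1024 ≈ 169.81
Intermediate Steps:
F(V) = -2 - V - 1/(4*V) (F(V) = (-2 - V) - 1/(V*4) = (-2 - V) - 1/(4*V) = -2 - V - 1/(4*V))
(F(8) + p(-3, 4))² = ((-2 - 1*8 - ¼/8) - 3)² = ((-2 - 8 - ¼*⅛) - 3)² = ((-2 - 8 - 1/32) - 3)² = (-321/32 - 3)² = (-417/32)² = 173889/1024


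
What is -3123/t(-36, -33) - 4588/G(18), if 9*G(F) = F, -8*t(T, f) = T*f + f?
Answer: -874862/385 ≈ -2272.4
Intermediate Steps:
t(T, f) = -f/8 - T*f/8 (t(T, f) = -(T*f + f)/8 = -(f + T*f)/8 = -f/8 - T*f/8)
G(F) = F/9
-3123/t(-36, -33) - 4588/G(18) = -3123*8/(33*(1 - 36)) - 4588/((⅑)*18) = -3123/((-⅛*(-33)*(-35))) - 4588/2 = -3123/(-1155/8) - 4588*½ = -3123*(-8/1155) - 2294 = 8328/385 - 2294 = -874862/385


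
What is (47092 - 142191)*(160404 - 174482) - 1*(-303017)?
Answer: 1339106739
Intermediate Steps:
(47092 - 142191)*(160404 - 174482) - 1*(-303017) = -95099*(-14078) + 303017 = 1338803722 + 303017 = 1339106739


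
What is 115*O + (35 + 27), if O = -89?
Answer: -10173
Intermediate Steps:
115*O + (35 + 27) = 115*(-89) + (35 + 27) = -10235 + 62 = -10173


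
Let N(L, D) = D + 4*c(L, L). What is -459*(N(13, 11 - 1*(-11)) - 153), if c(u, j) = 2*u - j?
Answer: 36261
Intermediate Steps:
c(u, j) = -j + 2*u
N(L, D) = D + 4*L (N(L, D) = D + 4*(-L + 2*L) = D + 4*L)
-459*(N(13, 11 - 1*(-11)) - 153) = -459*(((11 - 1*(-11)) + 4*13) - 153) = -459*(((11 + 11) + 52) - 153) = -459*((22 + 52) - 153) = -459*(74 - 153) = -459*(-79) = 36261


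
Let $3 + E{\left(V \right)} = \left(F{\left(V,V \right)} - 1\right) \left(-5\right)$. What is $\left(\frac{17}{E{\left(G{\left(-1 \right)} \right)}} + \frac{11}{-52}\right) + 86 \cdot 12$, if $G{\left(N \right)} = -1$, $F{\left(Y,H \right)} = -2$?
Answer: $\frac{40295}{39} \approx 1033.2$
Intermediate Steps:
$E{\left(V \right)} = 12$ ($E{\left(V \right)} = -3 + \left(-2 - 1\right) \left(-5\right) = -3 - -15 = -3 + 15 = 12$)
$\left(\frac{17}{E{\left(G{\left(-1 \right)} \right)}} + \frac{11}{-52}\right) + 86 \cdot 12 = \left(\frac{17}{12} + \frac{11}{-52}\right) + 86 \cdot 12 = \left(17 \cdot \frac{1}{12} + 11 \left(- \frac{1}{52}\right)\right) + 1032 = \left(\frac{17}{12} - \frac{11}{52}\right) + 1032 = \frac{47}{39} + 1032 = \frac{40295}{39}$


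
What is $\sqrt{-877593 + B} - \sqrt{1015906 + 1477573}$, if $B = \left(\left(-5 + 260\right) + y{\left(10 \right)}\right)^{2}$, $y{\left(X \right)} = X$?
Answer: $- \sqrt{2493479} + 2 i \sqrt{201842} \approx -1579.1 + 898.54 i$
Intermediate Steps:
$B = 70225$ ($B = \left(\left(-5 + 260\right) + 10\right)^{2} = \left(255 + 10\right)^{2} = 265^{2} = 70225$)
$\sqrt{-877593 + B} - \sqrt{1015906 + 1477573} = \sqrt{-877593 + 70225} - \sqrt{1015906 + 1477573} = \sqrt{-807368} - \sqrt{2493479} = 2 i \sqrt{201842} - \sqrt{2493479} = - \sqrt{2493479} + 2 i \sqrt{201842}$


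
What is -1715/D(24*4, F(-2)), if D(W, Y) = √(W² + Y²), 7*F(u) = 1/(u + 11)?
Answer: -21609*√36578305/7315661 ≈ -17.865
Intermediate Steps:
F(u) = 1/(7*(11 + u)) (F(u) = 1/(7*(u + 11)) = 1/(7*(11 + u)))
-1715/D(24*4, F(-2)) = -1715/√((24*4)² + (1/(7*(11 - 2)))²) = -1715/√(96² + ((⅐)/9)²) = -1715/√(9216 + ((⅐)*(⅑))²) = -1715/√(9216 + (1/63)²) = -1715/√(9216 + 1/3969) = -1715*63*√36578305/36578305 = -21609*√36578305/7315661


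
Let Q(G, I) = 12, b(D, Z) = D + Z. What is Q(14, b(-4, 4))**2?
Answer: 144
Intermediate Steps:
Q(14, b(-4, 4))**2 = 12**2 = 144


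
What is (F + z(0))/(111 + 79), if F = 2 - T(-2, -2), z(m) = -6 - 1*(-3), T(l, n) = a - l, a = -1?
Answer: -1/95 ≈ -0.010526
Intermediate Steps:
T(l, n) = -1 - l
z(m) = -3 (z(m) = -6 + 3 = -3)
F = 1 (F = 2 - (-1 - 1*(-2)) = 2 - (-1 + 2) = 2 - 1*1 = 2 - 1 = 1)
(F + z(0))/(111 + 79) = (1 - 3)/(111 + 79) = -2/190 = (1/190)*(-2) = -1/95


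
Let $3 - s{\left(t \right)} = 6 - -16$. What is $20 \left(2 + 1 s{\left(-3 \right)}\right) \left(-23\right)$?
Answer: $7820$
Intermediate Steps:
$s{\left(t \right)} = -19$ ($s{\left(t \right)} = 3 - \left(6 - -16\right) = 3 - \left(6 + 16\right) = 3 - 22 = -19$)
$20 \left(2 + 1 s{\left(-3 \right)}\right) \left(-23\right) = 20 \left(2 + 1 \left(-19\right)\right) \left(-23\right) = 20 \left(2 - 19\right) \left(-23\right) = 20 \left(-17\right) \left(-23\right) = \left(-340\right) \left(-23\right) = 7820$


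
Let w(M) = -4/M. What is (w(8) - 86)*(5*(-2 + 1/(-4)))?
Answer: 7785/8 ≈ 973.13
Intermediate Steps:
(w(8) - 86)*(5*(-2 + 1/(-4))) = (-4/8 - 86)*(5*(-2 + 1/(-4))) = (-4*⅛ - 86)*(5*(-2 - ¼)) = (-½ - 86)*(5*(-9/4)) = -173/2*(-45/4) = 7785/8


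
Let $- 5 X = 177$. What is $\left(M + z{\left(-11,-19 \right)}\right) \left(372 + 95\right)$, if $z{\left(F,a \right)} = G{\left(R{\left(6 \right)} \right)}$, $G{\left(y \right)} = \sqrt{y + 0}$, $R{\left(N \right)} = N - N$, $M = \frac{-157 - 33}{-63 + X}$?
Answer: $\frac{221825}{246} \approx 901.73$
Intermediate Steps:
$X = - \frac{177}{5}$ ($X = \left(- \frac{1}{5}\right) 177 = - \frac{177}{5} \approx -35.4$)
$M = \frac{475}{246}$ ($M = \frac{-157 - 33}{-63 - \frac{177}{5}} = - \frac{190}{- \frac{492}{5}} = \left(-190\right) \left(- \frac{5}{492}\right) = \frac{475}{246} \approx 1.9309$)
$R{\left(N \right)} = 0$
$G{\left(y \right)} = \sqrt{y}$
$z{\left(F,a \right)} = 0$ ($z{\left(F,a \right)} = \sqrt{0} = 0$)
$\left(M + z{\left(-11,-19 \right)}\right) \left(372 + 95\right) = \left(\frac{475}{246} + 0\right) \left(372 + 95\right) = \frac{475}{246} \cdot 467 = \frac{221825}{246}$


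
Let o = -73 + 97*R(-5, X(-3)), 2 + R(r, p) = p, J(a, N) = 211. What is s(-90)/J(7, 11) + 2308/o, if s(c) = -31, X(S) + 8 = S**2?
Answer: -246129/17935 ≈ -13.723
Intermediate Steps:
X(S) = -8 + S**2
R(r, p) = -2 + p
o = -170 (o = -73 + 97*(-2 + (-8 + (-3)**2)) = -73 + 97*(-2 + (-8 + 9)) = -73 + 97*(-2 + 1) = -73 + 97*(-1) = -73 - 97 = -170)
s(-90)/J(7, 11) + 2308/o = -31/211 + 2308/(-170) = -31*1/211 + 2308*(-1/170) = -31/211 - 1154/85 = -246129/17935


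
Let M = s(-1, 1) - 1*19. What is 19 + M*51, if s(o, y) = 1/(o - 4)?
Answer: -4801/5 ≈ -960.20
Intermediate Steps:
s(o, y) = 1/(-4 + o)
M = -96/5 (M = 1/(-4 - 1) - 1*19 = 1/(-5) - 19 = -⅕ - 19 = -96/5 ≈ -19.200)
19 + M*51 = 19 - 96/5*51 = 19 - 4896/5 = -4801/5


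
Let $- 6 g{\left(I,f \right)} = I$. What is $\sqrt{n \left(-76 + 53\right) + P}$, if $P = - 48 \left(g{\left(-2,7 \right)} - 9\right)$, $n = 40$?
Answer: $6 i \sqrt{14} \approx 22.45 i$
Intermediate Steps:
$g{\left(I,f \right)} = - \frac{I}{6}$
$P = 416$ ($P = - 48 \left(\left(- \frac{1}{6}\right) \left(-2\right) - 9\right) = - 48 \left(\frac{1}{3} - 9\right) = \left(-48\right) \left(- \frac{26}{3}\right) = 416$)
$\sqrt{n \left(-76 + 53\right) + P} = \sqrt{40 \left(-76 + 53\right) + 416} = \sqrt{40 \left(-23\right) + 416} = \sqrt{-920 + 416} = \sqrt{-504} = 6 i \sqrt{14}$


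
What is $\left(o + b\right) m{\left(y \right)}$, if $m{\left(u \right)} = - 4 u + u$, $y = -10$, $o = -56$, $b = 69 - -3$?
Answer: $480$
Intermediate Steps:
$b = 72$ ($b = 69 + 3 = 72$)
$m{\left(u \right)} = - 3 u$
$\left(o + b\right) m{\left(y \right)} = \left(-56 + 72\right) \left(\left(-3\right) \left(-10\right)\right) = 16 \cdot 30 = 480$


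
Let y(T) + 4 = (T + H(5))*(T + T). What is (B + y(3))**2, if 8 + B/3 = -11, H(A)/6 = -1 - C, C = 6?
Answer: 87025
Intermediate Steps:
H(A) = -42 (H(A) = 6*(-1 - 1*6) = 6*(-1 - 6) = 6*(-7) = -42)
B = -57 (B = -24 + 3*(-11) = -24 - 33 = -57)
y(T) = -4 + 2*T*(-42 + T) (y(T) = -4 + (T - 42)*(T + T) = -4 + (-42 + T)*(2*T) = -4 + 2*T*(-42 + T))
(B + y(3))**2 = (-57 + (-4 - 84*3 + 2*3**2))**2 = (-57 + (-4 - 252 + 2*9))**2 = (-57 + (-4 - 252 + 18))**2 = (-57 - 238)**2 = (-295)**2 = 87025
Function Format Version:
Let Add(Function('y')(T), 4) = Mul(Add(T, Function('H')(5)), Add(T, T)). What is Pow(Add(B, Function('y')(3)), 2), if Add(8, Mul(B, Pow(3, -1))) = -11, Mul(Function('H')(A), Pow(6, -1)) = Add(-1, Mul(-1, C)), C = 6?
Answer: 87025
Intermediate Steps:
Function('H')(A) = -42 (Function('H')(A) = Mul(6, Add(-1, Mul(-1, 6))) = Mul(6, Add(-1, -6)) = Mul(6, -7) = -42)
B = -57 (B = Add(-24, Mul(3, -11)) = Add(-24, -33) = -57)
Function('y')(T) = Add(-4, Mul(2, T, Add(-42, T))) (Function('y')(T) = Add(-4, Mul(Add(T, -42), Add(T, T))) = Add(-4, Mul(Add(-42, T), Mul(2, T))) = Add(-4, Mul(2, T, Add(-42, T))))
Pow(Add(B, Function('y')(3)), 2) = Pow(Add(-57, Add(-4, Mul(-84, 3), Mul(2, Pow(3, 2)))), 2) = Pow(Add(-57, Add(-4, -252, Mul(2, 9))), 2) = Pow(Add(-57, Add(-4, -252, 18)), 2) = Pow(Add(-57, -238), 2) = Pow(-295, 2) = 87025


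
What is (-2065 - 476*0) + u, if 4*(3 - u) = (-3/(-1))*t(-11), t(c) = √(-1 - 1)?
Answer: -2062 - 3*I*√2/4 ≈ -2062.0 - 1.0607*I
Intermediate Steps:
t(c) = I*√2 (t(c) = √(-2) = I*√2)
u = 3 - 3*I*√2/4 (u = 3 - (-3/(-1))*I*√2/4 = 3 - (-3*(-1))*I*√2/4 = 3 - 3*I*√2/4 ≈ 3.0 - 1.0607*I)
(-2065 - 476*0) + u = (-2065 - 476*0) + (3 - 3*I*√2/4) = (-2065 + 0) + (3 - 3*I*√2/4) = -2065 + (3 - 3*I*√2/4) = -2062 - 3*I*√2/4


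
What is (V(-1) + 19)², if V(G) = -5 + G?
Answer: 169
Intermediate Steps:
(V(-1) + 19)² = ((-5 - 1) + 19)² = (-6 + 19)² = 13² = 169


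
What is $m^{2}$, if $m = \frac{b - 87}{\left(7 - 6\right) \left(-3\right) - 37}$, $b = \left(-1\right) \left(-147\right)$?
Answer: $\frac{9}{4} \approx 2.25$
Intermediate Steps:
$b = 147$
$m = - \frac{3}{2}$ ($m = \frac{147 - 87}{\left(7 - 6\right) \left(-3\right) - 37} = \frac{60}{1 \left(-3\right) - 37} = \frac{60}{-3 - 37} = \frac{60}{-40} = 60 \left(- \frac{1}{40}\right) = - \frac{3}{2} \approx -1.5$)
$m^{2} = \left(- \frac{3}{2}\right)^{2} = \frac{9}{4}$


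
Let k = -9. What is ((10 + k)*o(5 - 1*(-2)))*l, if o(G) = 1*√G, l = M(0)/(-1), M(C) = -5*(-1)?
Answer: -5*√7 ≈ -13.229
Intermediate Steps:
M(C) = 5
l = -5 (l = 5/(-1) = 5*(-1) = -5)
o(G) = √G
((10 + k)*o(5 - 1*(-2)))*l = ((10 - 9)*√(5 - 1*(-2)))*(-5) = (1*√(5 + 2))*(-5) = (1*√7)*(-5) = √7*(-5) = -5*√7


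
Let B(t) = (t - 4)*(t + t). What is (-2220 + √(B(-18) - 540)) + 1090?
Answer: -1130 + 6*√7 ≈ -1114.1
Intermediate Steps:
B(t) = 2*t*(-4 + t) (B(t) = (-4 + t)*(2*t) = 2*t*(-4 + t))
(-2220 + √(B(-18) - 540)) + 1090 = (-2220 + √(2*(-18)*(-4 - 18) - 540)) + 1090 = (-2220 + √(2*(-18)*(-22) - 540)) + 1090 = (-2220 + √(792 - 540)) + 1090 = (-2220 + √252) + 1090 = (-2220 + 6*√7) + 1090 = -1130 + 6*√7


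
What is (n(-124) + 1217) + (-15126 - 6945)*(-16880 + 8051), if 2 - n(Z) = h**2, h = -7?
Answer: 194866029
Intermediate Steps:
n(Z) = -47 (n(Z) = 2 - 1*(-7)**2 = 2 - 1*49 = 2 - 49 = -47)
(n(-124) + 1217) + (-15126 - 6945)*(-16880 + 8051) = (-47 + 1217) + (-15126 - 6945)*(-16880 + 8051) = 1170 - 22071*(-8829) = 1170 + 194864859 = 194866029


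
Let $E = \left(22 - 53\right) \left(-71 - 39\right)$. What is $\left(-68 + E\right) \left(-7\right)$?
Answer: $-23394$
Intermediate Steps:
$E = 3410$ ($E = \left(-31\right) \left(-110\right) = 3410$)
$\left(-68 + E\right) \left(-7\right) = \left(-68 + 3410\right) \left(-7\right) = 3342 \left(-7\right) = -23394$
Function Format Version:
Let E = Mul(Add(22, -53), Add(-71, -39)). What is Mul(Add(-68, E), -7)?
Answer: -23394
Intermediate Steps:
E = 3410 (E = Mul(-31, -110) = 3410)
Mul(Add(-68, E), -7) = Mul(Add(-68, 3410), -7) = Mul(3342, -7) = -23394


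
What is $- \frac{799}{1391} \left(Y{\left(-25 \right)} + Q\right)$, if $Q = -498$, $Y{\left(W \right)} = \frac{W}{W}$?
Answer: $\frac{397103}{1391} \approx 285.48$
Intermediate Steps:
$Y{\left(W \right)} = 1$
$- \frac{799}{1391} \left(Y{\left(-25 \right)} + Q\right) = - \frac{799}{1391} \left(1 - 498\right) = \left(-799\right) \frac{1}{1391} \left(-497\right) = \left(- \frac{799}{1391}\right) \left(-497\right) = \frac{397103}{1391}$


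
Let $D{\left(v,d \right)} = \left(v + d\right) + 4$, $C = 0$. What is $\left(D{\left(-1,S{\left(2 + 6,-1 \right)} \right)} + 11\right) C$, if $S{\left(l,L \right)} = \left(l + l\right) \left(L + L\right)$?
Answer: $0$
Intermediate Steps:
$S{\left(l,L \right)} = 4 L l$ ($S{\left(l,L \right)} = 2 l 2 L = 4 L l$)
$D{\left(v,d \right)} = 4 + d + v$ ($D{\left(v,d \right)} = \left(d + v\right) + 4 = 4 + d + v$)
$\left(D{\left(-1,S{\left(2 + 6,-1 \right)} \right)} + 11\right) C = \left(\left(4 + 4 \left(-1\right) \left(2 + 6\right) - 1\right) + 11\right) 0 = \left(\left(4 + 4 \left(-1\right) 8 - 1\right) + 11\right) 0 = \left(\left(4 - 32 - 1\right) + 11\right) 0 = \left(-29 + 11\right) 0 = \left(-18\right) 0 = 0$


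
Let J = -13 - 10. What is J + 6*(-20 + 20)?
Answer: -23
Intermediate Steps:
J = -23
J + 6*(-20 + 20) = -23 + 6*(-20 + 20) = -23 + 6*0 = -23 + 0 = -23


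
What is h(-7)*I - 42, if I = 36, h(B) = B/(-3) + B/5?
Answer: -42/5 ≈ -8.4000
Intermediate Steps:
h(B) = -2*B/15 (h(B) = B*(-⅓) + B*(⅕) = -B/3 + B/5 = -2*B/15)
h(-7)*I - 42 = -2/15*(-7)*36 - 42 = (14/15)*36 - 42 = 168/5 - 42 = -42/5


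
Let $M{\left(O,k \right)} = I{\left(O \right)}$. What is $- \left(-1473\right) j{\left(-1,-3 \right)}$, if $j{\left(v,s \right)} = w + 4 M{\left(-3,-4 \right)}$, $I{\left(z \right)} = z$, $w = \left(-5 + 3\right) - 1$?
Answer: $-22095$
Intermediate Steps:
$w = -3$ ($w = -2 - 1 = -3$)
$M{\left(O,k \right)} = O$
$j{\left(v,s \right)} = -15$ ($j{\left(v,s \right)} = -3 + 4 \left(-3\right) = -3 - 12 = -15$)
$- \left(-1473\right) j{\left(-1,-3 \right)} = - \left(-1473\right) \left(-15\right) = \left(-1\right) 22095 = -22095$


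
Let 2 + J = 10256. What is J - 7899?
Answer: 2355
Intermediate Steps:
J = 10254 (J = -2 + 10256 = 10254)
J - 7899 = 10254 - 7899 = 2355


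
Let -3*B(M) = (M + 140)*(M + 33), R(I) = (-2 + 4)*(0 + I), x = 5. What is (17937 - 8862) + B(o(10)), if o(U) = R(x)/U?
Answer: 7477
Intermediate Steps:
R(I) = 2*I
o(U) = 10/U (o(U) = (2*5)/U = 10/U)
B(M) = -(33 + M)*(140 + M)/3 (B(M) = -(M + 140)*(M + 33)/3 = -(140 + M)*(33 + M)/3 = -(33 + M)*(140 + M)/3)
(17937 - 8862) + B(o(10)) = (17937 - 8862) + (-1540 - 1730/(3*10) - 1**2/3) = 9075 + (-1540 - 1730/(3*10) - 1**2/3) = 9075 + (-1540 - 173/3*1 - 1/3*1**2) = 9075 + (-1540 - 173/3 - 1/3*1) = 9075 + (-1540 - 173/3 - 1/3) = 9075 - 1598 = 7477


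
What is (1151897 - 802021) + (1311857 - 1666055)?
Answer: -4322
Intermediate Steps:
(1151897 - 802021) + (1311857 - 1666055) = 349876 - 354198 = -4322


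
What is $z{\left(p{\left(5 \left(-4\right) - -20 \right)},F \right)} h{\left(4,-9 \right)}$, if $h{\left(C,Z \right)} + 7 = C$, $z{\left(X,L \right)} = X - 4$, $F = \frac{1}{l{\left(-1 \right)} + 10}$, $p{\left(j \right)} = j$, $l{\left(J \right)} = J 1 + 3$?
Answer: $12$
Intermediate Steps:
$l{\left(J \right)} = 3 + J$ ($l{\left(J \right)} = J + 3 = 3 + J$)
$F = \frac{1}{12}$ ($F = \frac{1}{\left(3 - 1\right) + 10} = \frac{1}{2 + 10} = \frac{1}{12} \approx 0.083333$)
$z{\left(X,L \right)} = -4 + X$ ($z{\left(X,L \right)} = X - 4 = -4 + X$)
$h{\left(C,Z \right)} = -7 + C$
$z{\left(p{\left(5 \left(-4\right) - -20 \right)},F \right)} h{\left(4,-9 \right)} = \left(-4 + \left(5 \left(-4\right) - -20\right)\right) \left(-7 + 4\right) = \left(-4 + \left(-20 + 20\right)\right) \left(-3\right) = \left(-4 + 0\right) \left(-3\right) = \left(-4\right) \left(-3\right) = 12$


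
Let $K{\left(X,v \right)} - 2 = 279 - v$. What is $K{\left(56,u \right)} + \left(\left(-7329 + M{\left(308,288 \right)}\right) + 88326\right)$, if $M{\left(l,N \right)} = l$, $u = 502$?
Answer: $81084$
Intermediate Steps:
$K{\left(X,v \right)} = 281 - v$ ($K{\left(X,v \right)} = 2 - \left(-279 + v\right) = 281 - v$)
$K{\left(56,u \right)} + \left(\left(-7329 + M{\left(308,288 \right)}\right) + 88326\right) = \left(281 - 502\right) + \left(\left(-7329 + 308\right) + 88326\right) = \left(281 - 502\right) + \left(-7021 + 88326\right) = -221 + 81305 = 81084$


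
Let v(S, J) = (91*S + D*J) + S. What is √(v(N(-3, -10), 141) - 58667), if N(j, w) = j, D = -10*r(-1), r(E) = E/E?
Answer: I*√60353 ≈ 245.67*I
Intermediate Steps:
r(E) = 1
D = -10 (D = -10*1 = -10)
v(S, J) = -10*J + 92*S (v(S, J) = (91*S - 10*J) + S = (-10*J + 91*S) + S = -10*J + 92*S)
√(v(N(-3, -10), 141) - 58667) = √((-10*141 + 92*(-3)) - 58667) = √((-1410 - 276) - 58667) = √(-1686 - 58667) = √(-60353) = I*√60353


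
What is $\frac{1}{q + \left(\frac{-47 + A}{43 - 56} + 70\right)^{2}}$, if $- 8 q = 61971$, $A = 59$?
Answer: $- \frac{1352}{4021867} \approx -0.00033616$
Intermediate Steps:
$q = - \frac{61971}{8}$ ($q = \left(- \frac{1}{8}\right) 61971 = - \frac{61971}{8} \approx -7746.4$)
$\frac{1}{q + \left(\frac{-47 + A}{43 - 56} + 70\right)^{2}} = \frac{1}{- \frac{61971}{8} + \left(\frac{-47 + 59}{43 - 56} + 70\right)^{2}} = \frac{1}{- \frac{61971}{8} + \left(\frac{12}{-13} + 70\right)^{2}} = \frac{1}{- \frac{61971}{8} + \left(12 \left(- \frac{1}{13}\right) + 70\right)^{2}} = \frac{1}{- \frac{61971}{8} + \left(- \frac{12}{13} + 70\right)^{2}} = \frac{1}{- \frac{61971}{8} + \left(\frac{898}{13}\right)^{2}} = \frac{1}{- \frac{61971}{8} + \frac{806404}{169}} = \frac{1}{- \frac{4021867}{1352}} = - \frac{1352}{4021867}$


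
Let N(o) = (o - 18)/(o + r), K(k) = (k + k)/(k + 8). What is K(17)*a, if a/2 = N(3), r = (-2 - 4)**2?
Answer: -68/65 ≈ -1.0462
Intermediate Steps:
r = 36 (r = (-6)**2 = 36)
K(k) = 2*k/(8 + k) (K(k) = (2*k)/(8 + k) = 2*k/(8 + k))
N(o) = (-18 + o)/(36 + o) (N(o) = (o - 18)/(o + 36) = (-18 + o)/(36 + o))
a = -10/13 (a = 2*((-18 + 3)/(36 + 3)) = 2*(-15/39) = 2*((1/39)*(-15)) = 2*(-5/13) = -10/13 ≈ -0.76923)
K(17)*a = (2*17/(8 + 17))*(-10/13) = (2*17/25)*(-10/13) = (2*17*(1/25))*(-10/13) = (34/25)*(-10/13) = -68/65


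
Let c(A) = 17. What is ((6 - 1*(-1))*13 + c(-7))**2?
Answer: 11664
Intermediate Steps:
((6 - 1*(-1))*13 + c(-7))**2 = ((6 - 1*(-1))*13 + 17)**2 = ((6 + 1)*13 + 17)**2 = (7*13 + 17)**2 = (91 + 17)**2 = 108**2 = 11664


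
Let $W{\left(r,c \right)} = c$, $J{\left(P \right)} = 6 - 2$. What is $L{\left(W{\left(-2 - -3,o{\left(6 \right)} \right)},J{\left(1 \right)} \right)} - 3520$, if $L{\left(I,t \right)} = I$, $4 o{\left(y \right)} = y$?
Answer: $- \frac{7037}{2} \approx -3518.5$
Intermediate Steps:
$o{\left(y \right)} = \frac{y}{4}$
$J{\left(P \right)} = 4$ ($J{\left(P \right)} = 6 - 2 = 4$)
$L{\left(W{\left(-2 - -3,o{\left(6 \right)} \right)},J{\left(1 \right)} \right)} - 3520 = \frac{1}{4} \cdot 6 - 3520 = \frac{3}{2} - 3520 = - \frac{7037}{2}$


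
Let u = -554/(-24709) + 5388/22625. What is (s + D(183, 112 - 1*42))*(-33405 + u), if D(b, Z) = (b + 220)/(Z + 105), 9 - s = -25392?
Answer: -83019493675147990574/97832196875 ≈ -8.4859e+8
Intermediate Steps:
s = 25401 (s = 9 - 1*(-25392) = 9 + 25392 = 25401)
u = 145666342/559041125 (u = -554*(-1/24709) + 5388*(1/22625) = 554/24709 + 5388/22625 = 145666342/559041125 ≈ 0.26056)
D(b, Z) = (220 + b)/(105 + Z)
(s + D(183, 112 - 1*42))*(-33405 + u) = (25401 + (220 + 183)/(105 + (112 - 1*42)))*(-33405 + 145666342/559041125) = (25401 + 403/(105 + (112 - 42)))*(-18674623114283/559041125) = (25401 + 403/(105 + 70))*(-18674623114283/559041125) = (25401 + 403/175)*(-18674623114283/559041125) = (4445578/175)*(-18674623114283/559041125) = -83019493675147990574/97832196875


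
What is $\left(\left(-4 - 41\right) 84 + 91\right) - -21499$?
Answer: $17810$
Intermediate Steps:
$\left(\left(-4 - 41\right) 84 + 91\right) - -21499 = \left(\left(-4 - 41\right) 84 + 91\right) + 21499 = \left(\left(-45\right) 84 + 91\right) + 21499 = \left(-3780 + 91\right) + 21499 = -3689 + 21499 = 17810$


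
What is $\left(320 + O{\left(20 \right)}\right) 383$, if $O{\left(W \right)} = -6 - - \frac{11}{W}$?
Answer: $\frac{2409453}{20} \approx 1.2047 \cdot 10^{5}$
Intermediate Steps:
$O{\left(W \right)} = -6 + \frac{11}{W}$
$\left(320 + O{\left(20 \right)}\right) 383 = \left(320 - \left(6 - \frac{11}{20}\right)\right) 383 = \left(320 + \left(-6 + 11 \cdot \frac{1}{20}\right)\right) 383 = \left(320 + \left(-6 + \frac{11}{20}\right)\right) 383 = \left(320 - \frac{109}{20}\right) 383 = \frac{6291}{20} \cdot 383 = \frac{2409453}{20}$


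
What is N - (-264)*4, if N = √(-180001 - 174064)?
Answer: 1056 + I*√354065 ≈ 1056.0 + 595.03*I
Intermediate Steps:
N = I*√354065 (N = √(-354065) = I*√354065 ≈ 595.03*I)
N - (-264)*4 = I*√354065 - (-264)*4 = I*√354065 - 1*(-1056) = I*√354065 + 1056 = 1056 + I*√354065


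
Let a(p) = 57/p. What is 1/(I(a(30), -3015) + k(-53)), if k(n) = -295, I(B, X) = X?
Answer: -1/3310 ≈ -0.00030211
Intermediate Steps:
1/(I(a(30), -3015) + k(-53)) = 1/(-3015 - 295) = 1/(-3310) = -1/3310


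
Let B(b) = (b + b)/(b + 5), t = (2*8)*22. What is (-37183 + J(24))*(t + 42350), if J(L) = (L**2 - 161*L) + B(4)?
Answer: -5184464054/3 ≈ -1.7282e+9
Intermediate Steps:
t = 352 (t = 16*22 = 352)
B(b) = 2*b/(5 + b) (B(b) = (2*b)/(5 + b) = 2*b/(5 + b))
J(L) = 8/9 + L**2 - 161*L (J(L) = (L**2 - 161*L) + 2*4/(5 + 4) = (L**2 - 161*L) + 2*4/9 = (L**2 - 161*L) + 2*4*(1/9) = (L**2 - 161*L) + 8/9 = 8/9 + L**2 - 161*L)
(-37183 + J(24))*(t + 42350) = (-37183 + (8/9 + 24**2 - 161*24))*(352 + 42350) = (-37183 + (8/9 + 576 - 3864))*42702 = (-37183 - 29584/9)*42702 = -364231/9*42702 = -5184464054/3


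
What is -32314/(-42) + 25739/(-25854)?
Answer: 139060853/180978 ≈ 768.39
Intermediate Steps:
-32314/(-42) + 25739/(-25854) = -32314*(-1/42) + 25739*(-1/25854) = 16157/21 - 25739/25854 = 139060853/180978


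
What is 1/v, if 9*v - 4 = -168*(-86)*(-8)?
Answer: -9/115580 ≈ -7.7868e-5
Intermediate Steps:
v = -115580/9 (v = 4/9 + (-168*(-86)*(-8))/9 = 4/9 + (14448*(-8))/9 = 4/9 + (⅑)*(-115584) = 4/9 - 38528/3 = -115580/9 ≈ -12842.)
1/v = 1/(-115580/9) = -9/115580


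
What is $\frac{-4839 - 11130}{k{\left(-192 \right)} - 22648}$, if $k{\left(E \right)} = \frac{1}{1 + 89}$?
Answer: $\frac{1437210}{2038319} \approx 0.7051$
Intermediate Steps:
$k{\left(E \right)} = \frac{1}{90}$
$\frac{-4839 - 11130}{k{\left(-192 \right)} - 22648} = \frac{-4839 - 11130}{\frac{1}{90} - 22648} = - \frac{15969}{- \frac{2038319}{90}} = \left(-15969\right) \left(- \frac{90}{2038319}\right) = \frac{1437210}{2038319}$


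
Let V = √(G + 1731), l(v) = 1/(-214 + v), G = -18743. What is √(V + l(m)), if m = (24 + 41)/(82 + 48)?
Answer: √(-854 + 364658*I*√4253)/427 ≈ 8.0754 + 8.0757*I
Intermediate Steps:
m = ½ (m = 65/130 = 65*(1/130) = ½ ≈ 0.50000)
V = 2*I*√4253 (V = √(-18743 + 1731) = √(-17012) = 2*I*√4253 ≈ 130.43*I)
√(V + l(m)) = √(2*I*√4253 + 1/(-214 + ½)) = √(2*I*√4253 + 1/(-427/2)) = √(2*I*√4253 - 2/427) = √(-2/427 + 2*I*√4253)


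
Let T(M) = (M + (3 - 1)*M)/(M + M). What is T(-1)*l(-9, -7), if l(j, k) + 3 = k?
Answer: -15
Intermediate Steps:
l(j, k) = -3 + k
T(M) = 3/2 (T(M) = (M + 2*M)/((2*M)) = (3*M)*(1/(2*M)) = 3/2)
T(-1)*l(-9, -7) = 3*(-3 - 7)/2 = (3/2)*(-10) = -15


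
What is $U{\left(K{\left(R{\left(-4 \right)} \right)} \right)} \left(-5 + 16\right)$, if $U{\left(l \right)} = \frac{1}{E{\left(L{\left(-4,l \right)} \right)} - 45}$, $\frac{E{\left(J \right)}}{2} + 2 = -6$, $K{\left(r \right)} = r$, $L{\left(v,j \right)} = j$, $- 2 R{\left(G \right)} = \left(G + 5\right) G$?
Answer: $- \frac{11}{61} \approx -0.18033$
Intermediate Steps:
$R{\left(G \right)} = - \frac{G \left(5 + G\right)}{2}$ ($R{\left(G \right)} = - \frac{\left(G + 5\right) G}{2} = - \frac{\left(5 + G\right) G}{2} = - \frac{G \left(5 + G\right)}{2}$)
$E{\left(J \right)} = -16$ ($E{\left(J \right)} = -4 + 2 \left(-6\right) = -4 - 12 = -16$)
$U{\left(l \right)} = - \frac{1}{61}$ ($U{\left(l \right)} = \frac{1}{-16 - 45} = \frac{1}{-61} = - \frac{1}{61}$)
$U{\left(K{\left(R{\left(-4 \right)} \right)} \right)} \left(-5 + 16\right) = - \frac{-5 + 16}{61} = \left(- \frac{1}{61}\right) 11 = - \frac{11}{61}$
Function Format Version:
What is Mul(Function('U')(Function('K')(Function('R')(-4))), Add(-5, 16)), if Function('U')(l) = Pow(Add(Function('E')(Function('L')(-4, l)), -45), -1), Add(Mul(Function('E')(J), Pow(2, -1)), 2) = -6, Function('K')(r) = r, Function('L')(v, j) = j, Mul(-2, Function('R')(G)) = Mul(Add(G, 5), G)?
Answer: Rational(-11, 61) ≈ -0.18033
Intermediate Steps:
Function('R')(G) = Mul(Rational(-1, 2), G, Add(5, G)) (Function('R')(G) = Mul(Rational(-1, 2), Mul(Add(G, 5), G)) = Mul(Rational(-1, 2), Mul(Add(5, G), G)) = Mul(Rational(-1, 2), Mul(G, Add(5, G))) = Mul(Rational(-1, 2), G, Add(5, G)))
Function('E')(J) = -16 (Function('E')(J) = Add(-4, Mul(2, -6)) = Add(-4, -12) = -16)
Function('U')(l) = Rational(-1, 61) (Function('U')(l) = Pow(Add(-16, -45), -1) = Pow(-61, -1) = Rational(-1, 61))
Mul(Function('U')(Function('K')(Function('R')(-4))), Add(-5, 16)) = Mul(Rational(-1, 61), Add(-5, 16)) = Mul(Rational(-1, 61), 11) = Rational(-11, 61)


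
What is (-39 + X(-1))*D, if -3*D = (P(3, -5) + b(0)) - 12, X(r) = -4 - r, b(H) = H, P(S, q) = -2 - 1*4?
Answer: -252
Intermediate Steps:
P(S, q) = -6 (P(S, q) = -2 - 4 = -6)
D = 6 (D = -((-6 + 0) - 12)/3 = -(-6 - 12)/3 = -1/3*(-18) = 6)
(-39 + X(-1))*D = (-39 + (-4 - 1*(-1)))*6 = (-39 + (-4 + 1))*6 = (-39 - 3)*6 = -42*6 = -252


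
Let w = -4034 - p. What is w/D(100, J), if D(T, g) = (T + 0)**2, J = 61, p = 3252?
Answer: -3643/5000 ≈ -0.72860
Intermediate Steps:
w = -7286 (w = -4034 - 1*3252 = -4034 - 3252 = -7286)
D(T, g) = T**2
w/D(100, J) = -7286/(100**2) = -7286/10000 = -7286*1/10000 = -3643/5000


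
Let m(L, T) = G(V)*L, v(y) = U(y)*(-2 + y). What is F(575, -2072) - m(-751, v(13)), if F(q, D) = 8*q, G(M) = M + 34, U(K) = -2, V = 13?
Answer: 39897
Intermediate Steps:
v(y) = 4 - 2*y (v(y) = -2*(-2 + y) = 4 - 2*y)
G(M) = 34 + M
m(L, T) = 47*L (m(L, T) = (34 + 13)*L = 47*L)
F(575, -2072) - m(-751, v(13)) = 8*575 - 47*(-751) = 4600 - 1*(-35297) = 4600 + 35297 = 39897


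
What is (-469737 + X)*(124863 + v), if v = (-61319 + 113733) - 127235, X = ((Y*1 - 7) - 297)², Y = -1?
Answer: -18851421904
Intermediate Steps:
X = 93025 (X = ((-1*1 - 7) - 297)² = ((-1 - 7) - 297)² = (-8 - 297)² = (-305)² = 93025)
v = -74821 (v = 52414 - 127235 = -74821)
(-469737 + X)*(124863 + v) = (-469737 + 93025)*(124863 - 74821) = -376712*50042 = -18851421904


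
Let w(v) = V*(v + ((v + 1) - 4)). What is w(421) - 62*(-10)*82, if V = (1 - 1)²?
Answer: 50840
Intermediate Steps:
V = 0 (V = 0² = 0)
w(v) = 0 (w(v) = 0*(v + ((v + 1) - 4)) = 0*(v + ((1 + v) - 4)) = 0*(v + (-3 + v)) = 0*(-3 + 2*v) = 0)
w(421) - 62*(-10)*82 = 0 - 62*(-10)*82 = 0 - (-620)*82 = 0 - 1*(-50840) = 0 + 50840 = 50840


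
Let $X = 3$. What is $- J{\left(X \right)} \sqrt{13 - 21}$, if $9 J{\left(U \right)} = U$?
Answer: $- \frac{2 i \sqrt{2}}{3} \approx - 0.94281 i$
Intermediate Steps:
$J{\left(U \right)} = \frac{U}{9}$
$- J{\left(X \right)} \sqrt{13 - 21} = - \frac{3}{9} \sqrt{13 - 21} = \left(-1\right) \frac{1}{3} \sqrt{-8} = - \frac{2 i \sqrt{2}}{3}$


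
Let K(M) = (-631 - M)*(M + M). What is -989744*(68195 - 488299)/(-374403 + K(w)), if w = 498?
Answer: -415795413376/1498887 ≈ -2.7740e+5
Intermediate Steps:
K(M) = 2*M*(-631 - M) (K(M) = (-631 - M)*(2*M) = 2*M*(-631 - M))
-989744*(68195 - 488299)/(-374403 + K(w)) = -989744*(68195 - 488299)/(-374403 - 2*498*(631 + 498)) = -989744*(-420104/(-374403 - 2*498*1129)) = -989744*(-420104/(-374403 - 1124484)) = -989744/((-1498887*(-1/420104))) = -989744/1498887/420104 = -989744*420104/1498887 = -415795413376/1498887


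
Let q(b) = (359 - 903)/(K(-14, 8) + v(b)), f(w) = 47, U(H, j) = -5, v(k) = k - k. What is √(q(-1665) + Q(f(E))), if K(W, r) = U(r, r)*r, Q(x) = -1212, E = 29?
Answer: 2*I*√7490/5 ≈ 34.618*I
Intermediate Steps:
v(k) = 0
K(W, r) = -5*r
q(b) = 68/5 (q(b) = (359 - 903)/(-5*8 + 0) = -544/(-40 + 0) = -544/(-40) = -544*(-1/40) = 68/5)
√(q(-1665) + Q(f(E))) = √(68/5 - 1212) = √(-5992/5) = 2*I*√7490/5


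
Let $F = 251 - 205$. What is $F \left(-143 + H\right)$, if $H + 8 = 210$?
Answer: $2714$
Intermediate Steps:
$H = 202$ ($H = -8 + 210 = 202$)
$F = 46$
$F \left(-143 + H\right) = 46 \left(-143 + 202\right) = 46 \cdot 59 = 2714$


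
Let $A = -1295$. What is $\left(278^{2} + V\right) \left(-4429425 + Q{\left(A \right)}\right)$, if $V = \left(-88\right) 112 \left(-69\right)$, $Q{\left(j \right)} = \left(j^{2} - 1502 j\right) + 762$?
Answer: $-610837514704$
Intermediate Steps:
$Q{\left(j \right)} = 762 + j^{2} - 1502 j$
$V = 680064$ ($V = \left(-9856\right) \left(-69\right) = 680064$)
$\left(278^{2} + V\right) \left(-4429425 + Q{\left(A \right)}\right) = \left(278^{2} + 680064\right) \left(-4429425 + \left(762 + \left(-1295\right)^{2} - -1945090\right)\right) = \left(77284 + 680064\right) \left(-4429425 + \left(762 + 1677025 + 1945090\right)\right) = 757348 \left(-4429425 + 3622877\right) = 757348 \left(-806548\right) = -610837514704$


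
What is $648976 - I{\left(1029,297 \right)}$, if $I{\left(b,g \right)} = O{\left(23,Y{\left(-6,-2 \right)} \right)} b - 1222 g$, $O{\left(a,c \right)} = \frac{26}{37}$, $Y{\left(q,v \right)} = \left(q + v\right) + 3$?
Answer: $\frac{37413916}{37} \approx 1.0112 \cdot 10^{6}$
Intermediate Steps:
$Y{\left(q,v \right)} = 3 + q + v$
$O{\left(a,c \right)} = \frac{26}{37}$ ($O{\left(a,c \right)} = 26 \cdot \frac{1}{37} = \frac{26}{37}$)
$I{\left(b,g \right)} = - 1222 g + \frac{26 b}{37}$ ($I{\left(b,g \right)} = \frac{26 b}{37} - 1222 g = - 1222 g + \frac{26 b}{37}$)
$648976 - I{\left(1029,297 \right)} = 648976 - \left(\left(-1222\right) 297 + \frac{26}{37} \cdot 1029\right) = 648976 - \left(-362934 + \frac{26754}{37}\right) = 648976 - - \frac{13401804}{37} = 648976 + \frac{13401804}{37} = \frac{37413916}{37}$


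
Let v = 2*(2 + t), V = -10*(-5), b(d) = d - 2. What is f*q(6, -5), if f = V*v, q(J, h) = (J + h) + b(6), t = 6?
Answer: 4000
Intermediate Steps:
b(d) = -2 + d
q(J, h) = 4 + J + h (q(J, h) = (J + h) + (-2 + 6) = (J + h) + 4 = 4 + J + h)
V = 50
v = 16 (v = 2*(2 + 6) = 2*8 = 16)
f = 800 (f = 50*16 = 800)
f*q(6, -5) = 800*(4 + 6 - 5) = 800*5 = 4000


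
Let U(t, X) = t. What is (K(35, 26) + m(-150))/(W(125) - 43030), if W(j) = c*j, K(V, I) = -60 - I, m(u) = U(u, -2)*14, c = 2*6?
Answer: 1093/20765 ≈ 0.052637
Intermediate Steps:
c = 12
m(u) = 14*u (m(u) = u*14 = 14*u)
W(j) = 12*j
(K(35, 26) + m(-150))/(W(125) - 43030) = ((-60 - 1*26) + 14*(-150))/(12*125 - 43030) = ((-60 - 26) - 2100)/(1500 - 43030) = (-86 - 2100)/(-41530) = -2186*(-1/41530) = 1093/20765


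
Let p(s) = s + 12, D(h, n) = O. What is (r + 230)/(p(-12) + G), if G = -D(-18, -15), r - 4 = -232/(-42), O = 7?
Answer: -5030/147 ≈ -34.218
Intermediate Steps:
D(h, n) = 7
p(s) = 12 + s
r = 200/21 (r = 4 - 232/(-42) = 4 - 232*(-1/42) = 4 + 116/21 = 200/21 ≈ 9.5238)
G = -7 (G = -1*7 = -7)
(r + 230)/(p(-12) + G) = (200/21 + 230)/((12 - 12) - 7) = 5030/(21*(0 - 7)) = (5030/21)/(-7) = (5030/21)*(-⅐) = -5030/147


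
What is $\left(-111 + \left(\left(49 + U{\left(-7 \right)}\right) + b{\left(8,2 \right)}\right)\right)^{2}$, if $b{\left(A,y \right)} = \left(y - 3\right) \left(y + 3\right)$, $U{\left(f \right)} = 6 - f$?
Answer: $2916$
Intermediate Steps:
$b{\left(A,y \right)} = \left(-3 + y\right) \left(3 + y\right)$
$\left(-111 + \left(\left(49 + U{\left(-7 \right)}\right) + b{\left(8,2 \right)}\right)\right)^{2} = \left(-111 + \left(\left(49 + \left(6 - -7\right)\right) - \left(9 - 2^{2}\right)\right)\right)^{2} = \left(-111 + \left(\left(49 + \left(6 + 7\right)\right) + \left(-9 + 4\right)\right)\right)^{2} = \left(-111 + \left(\left(49 + 13\right) - 5\right)\right)^{2} = \left(-111 + \left(62 - 5\right)\right)^{2} = \left(-111 + 57\right)^{2} = \left(-54\right)^{2} = 2916$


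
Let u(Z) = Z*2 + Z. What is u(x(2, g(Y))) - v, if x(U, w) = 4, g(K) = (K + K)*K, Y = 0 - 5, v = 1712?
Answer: -1700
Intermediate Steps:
Y = -5
g(K) = 2*K² (g(K) = (2*K)*K = 2*K²)
u(Z) = 3*Z (u(Z) = 2*Z + Z = 3*Z)
u(x(2, g(Y))) - v = 3*4 - 1*1712 = 12 - 1712 = -1700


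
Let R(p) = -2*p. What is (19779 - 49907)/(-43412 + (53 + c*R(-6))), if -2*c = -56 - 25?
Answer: 30128/42873 ≈ 0.70273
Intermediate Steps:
c = 81/2 (c = -(-56 - 25)/2 = -1/2*(-81) = 81/2 ≈ 40.500)
(19779 - 49907)/(-43412 + (53 + c*R(-6))) = (19779 - 49907)/(-43412 + (53 + 81*(-2*(-6))/2)) = -30128/(-43412 + (53 + (81/2)*12)) = -30128/(-43412 + (53 + 486)) = -30128/(-43412 + 539) = -30128/(-42873) = -30128*(-1/42873) = 30128/42873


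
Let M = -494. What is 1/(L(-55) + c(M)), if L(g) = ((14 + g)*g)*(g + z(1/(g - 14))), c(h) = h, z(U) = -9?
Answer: -1/144814 ≈ -6.9054e-6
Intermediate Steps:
L(g) = g*(-9 + g)*(14 + g) (L(g) = ((14 + g)*g)*(g - 9) = (g*(14 + g))*(-9 + g) = g*(-9 + g)*(14 + g))
1/(L(-55) + c(M)) = 1/(-55*(-126 + (-55)**2 + 5*(-55)) - 494) = 1/(-55*(-126 + 3025 - 275) - 494) = 1/(-55*2624 - 494) = 1/(-144320 - 494) = 1/(-144814) = -1/144814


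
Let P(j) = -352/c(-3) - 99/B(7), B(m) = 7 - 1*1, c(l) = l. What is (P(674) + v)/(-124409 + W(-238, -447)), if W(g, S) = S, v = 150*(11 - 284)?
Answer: 245095/749136 ≈ 0.32717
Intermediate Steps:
B(m) = 6 (B(m) = 7 - 1 = 6)
v = -40950 (v = 150*(-273) = -40950)
P(j) = 605/6 (P(j) = -352/(-3) - 99/6 = -352*(-1/3) - 99*1/6 = 352/3 - 33/2 = 605/6)
(P(674) + v)/(-124409 + W(-238, -447)) = (605/6 - 40950)/(-124409 - 447) = -245095/6/(-124856) = -245095/6*(-1/124856) = 245095/749136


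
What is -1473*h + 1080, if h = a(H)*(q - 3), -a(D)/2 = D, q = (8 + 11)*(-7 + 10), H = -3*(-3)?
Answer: 1432836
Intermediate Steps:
H = 9
q = 57 (q = 19*3 = 57)
a(D) = -2*D
h = -972 (h = (-2*9)*(57 - 3) = -18*54 = -972)
-1473*h + 1080 = -1473*(-972) + 1080 = 1431756 + 1080 = 1432836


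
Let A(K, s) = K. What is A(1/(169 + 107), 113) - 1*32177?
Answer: -8880851/276 ≈ -32177.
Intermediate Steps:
A(1/(169 + 107), 113) - 1*32177 = 1/(169 + 107) - 1*32177 = 1/276 - 32177 = -8880851/276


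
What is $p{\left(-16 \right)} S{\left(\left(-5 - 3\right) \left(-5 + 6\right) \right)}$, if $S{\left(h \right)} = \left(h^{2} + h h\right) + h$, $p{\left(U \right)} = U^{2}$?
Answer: $30720$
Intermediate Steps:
$S{\left(h \right)} = h + 2 h^{2}$ ($S{\left(h \right)} = \left(h^{2} + h^{2}\right) + h = 2 h^{2} + h = h + 2 h^{2}$)
$p{\left(-16 \right)} S{\left(\left(-5 - 3\right) \left(-5 + 6\right) \right)} = \left(-16\right)^{2} \left(-5 - 3\right) \left(-5 + 6\right) \left(1 + 2 \left(-5 - 3\right) \left(-5 + 6\right)\right) = 256 \left(-8\right) 1 \left(1 + 2 \left(\left(-8\right) 1\right)\right) = 256 \left(- 8 \left(1 + 2 \left(-8\right)\right)\right) = 256 \left(- 8 \left(1 - 16\right)\right) = 256 \left(\left(-8\right) \left(-15\right)\right) = 256 \cdot 120 = 30720$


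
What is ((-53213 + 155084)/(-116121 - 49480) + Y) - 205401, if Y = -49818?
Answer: -42264623490/165601 ≈ -2.5522e+5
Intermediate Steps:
((-53213 + 155084)/(-116121 - 49480) + Y) - 205401 = ((-53213 + 155084)/(-116121 - 49480) - 49818) - 205401 = (101871/(-165601) - 49818) - 205401 = (101871*(-1/165601) - 49818) - 205401 = (-101871/165601 - 49818) - 205401 = -8250012489/165601 - 205401 = -42264623490/165601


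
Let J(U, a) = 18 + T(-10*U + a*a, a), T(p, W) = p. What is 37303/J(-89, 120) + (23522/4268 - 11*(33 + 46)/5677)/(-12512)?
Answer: 1413342717234835/580094178634432 ≈ 2.4364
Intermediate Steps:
J(U, a) = 18 + a² - 10*U (J(U, a) = 18 + (-10*U + a*a) = 18 + (-10*U + a²) = 18 + (a² - 10*U) = 18 + a² - 10*U)
37303/J(-89, 120) + (23522/4268 - 11*(33 + 46)/5677)/(-12512) = 37303/(18 + 120² - 10*(-89)) + (23522/4268 - 11*(33 + 46)/5677)/(-12512) = 37303/(18 + 14400 + 890) + (23522*(1/4268) - 11*79*(1/5677))*(-1/12512) = 37303/15308 + (11761/2134 - 869*1/5677)*(-1/12512) = 37303*(1/15308) + (11761/2134 - 869/5677)*(-1/12512) = 37303/15308 + (64912751/12114718)*(-1/12512) = 37303/15308 - 64912751/151579351616 = 1413342717234835/580094178634432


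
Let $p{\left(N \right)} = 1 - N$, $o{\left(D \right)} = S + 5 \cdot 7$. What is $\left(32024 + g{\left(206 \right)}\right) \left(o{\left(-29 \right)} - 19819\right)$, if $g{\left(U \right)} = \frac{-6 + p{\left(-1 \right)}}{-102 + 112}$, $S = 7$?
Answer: $- \frac{3166653686}{5} \approx -6.3333 \cdot 10^{8}$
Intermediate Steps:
$o{\left(D \right)} = 42$ ($o{\left(D \right)} = 7 + 5 \cdot 7 = 7 + 35 = 42$)
$g{\left(U \right)} = - \frac{2}{5}$ ($g{\left(U \right)} = \frac{-6 + \left(1 - -1\right)}{-102 + 112} = \frac{-6 + \left(1 + 1\right)}{10} = \left(-6 + 2\right) \frac{1}{10} = \left(-4\right) \frac{1}{10} = - \frac{2}{5}$)
$\left(32024 + g{\left(206 \right)}\right) \left(o{\left(-29 \right)} - 19819\right) = \left(32024 - \frac{2}{5}\right) \left(42 - 19819\right) = \frac{160118}{5} \left(-19777\right) = - \frac{3166653686}{5}$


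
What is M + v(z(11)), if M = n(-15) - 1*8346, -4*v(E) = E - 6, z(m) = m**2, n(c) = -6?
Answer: -33523/4 ≈ -8380.8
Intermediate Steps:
v(E) = 3/2 - E/4 (v(E) = -(E - 6)/4 = -(-6 + E)/4 = 3/2 - E/4)
M = -8352 (M = -6 - 1*8346 = -6 - 8346 = -8352)
M + v(z(11)) = -8352 + (3/2 - 1/4*11**2) = -8352 + (3/2 - 1/4*121) = -8352 + (3/2 - 121/4) = -8352 - 115/4 = -33523/4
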